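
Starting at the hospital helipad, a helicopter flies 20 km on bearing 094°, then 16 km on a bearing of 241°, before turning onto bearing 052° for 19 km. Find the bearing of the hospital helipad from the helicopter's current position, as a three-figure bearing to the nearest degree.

Leg 1 (094°, 20 km): east 20 sin 94° = 19.95, north 20 cos 94° = -1.40
Leg 2 (241°, 16 km): east 16 sin 241° = -13.99, north 16 cos 241° = -7.76
Leg 3 (052°, 19 km): east 19 sin 52° = 14.97, north 19 cos 52° = 11.70
Net displacement: 20.93 east, 2.55 north. Direction back to start is (-20.93, -2.55): bearing = atan2(-20.93, -2.55) mod 360° = 263.07° ≈ 263°.

263°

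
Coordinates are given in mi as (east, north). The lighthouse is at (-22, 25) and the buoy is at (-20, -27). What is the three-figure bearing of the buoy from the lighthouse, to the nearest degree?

178°

Δeast = -20 − -22 = 2.00; Δnorth = -27 − 25 = -52.00.
Bearing = atan2(Δeast, Δnorth) mod 360° = 177.80° ≈ 178°.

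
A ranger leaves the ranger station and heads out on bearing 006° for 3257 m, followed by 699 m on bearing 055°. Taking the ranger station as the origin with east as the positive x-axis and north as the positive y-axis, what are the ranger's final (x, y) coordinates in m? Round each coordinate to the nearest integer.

(913, 3640)

Leg 1 (006°, 3257 m): east 3257 sin 6° = 340.45, north 3257 cos 6° = 3239.16
Leg 2 (055°, 699 m): east 699 sin 55° = 572.59, north 699 cos 55° = 400.93
Summing: 913.04 m east, 3640.09 m north → (913, 3640).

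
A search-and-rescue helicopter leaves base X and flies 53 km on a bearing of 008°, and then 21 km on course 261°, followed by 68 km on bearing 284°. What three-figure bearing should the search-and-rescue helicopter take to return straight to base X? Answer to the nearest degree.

Leg 1 (008°, 53 km): east 53 sin 8° = 7.38, north 53 cos 8° = 52.48
Leg 2 (261°, 21 km): east 21 sin 261° = -20.74, north 21 cos 261° = -3.29
Leg 3 (284°, 68 km): east 68 sin 284° = -65.98, north 68 cos 284° = 16.45
Net displacement: -79.35 east, 65.65 north. Direction back to start is (79.35, -65.65): bearing = atan2(79.35, -65.65) mod 360° = 129.60° ≈ 130°.

130°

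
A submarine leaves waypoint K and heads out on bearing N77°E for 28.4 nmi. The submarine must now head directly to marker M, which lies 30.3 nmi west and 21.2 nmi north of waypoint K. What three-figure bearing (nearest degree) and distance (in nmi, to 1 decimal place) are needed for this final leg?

284°, 59.8 nmi

Leg 1 (N77°E, 28.4 nmi): east 28.4 sin 77° = 27.67, north 28.4 cos 77° = 6.39
Current position: (27.67, 6.39). Target: (-30.3, 21.2). Remaining: Δeast = -57.97, Δnorth = 14.81.
Bearing = atan2(-57.97, 14.81) mod 360° = 284.33°; distance = √((-57.97)² + (14.81)²) = 59.834 nmi.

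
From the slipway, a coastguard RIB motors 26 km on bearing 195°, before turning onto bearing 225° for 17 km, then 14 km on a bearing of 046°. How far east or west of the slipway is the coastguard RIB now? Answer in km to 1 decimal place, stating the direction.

8.7 km west

Leg 1 (195°, 26 km): east 26 sin 195° = -6.73, north 26 cos 195° = -25.11
Leg 2 (225°, 17 km): east 17 sin 225° = -12.02, north 17 cos 225° = -12.02
Leg 3 (046°, 14 km): east 14 sin 46° = 10.07, north 14 cos 46° = 9.73
Net east component: -8.68 km.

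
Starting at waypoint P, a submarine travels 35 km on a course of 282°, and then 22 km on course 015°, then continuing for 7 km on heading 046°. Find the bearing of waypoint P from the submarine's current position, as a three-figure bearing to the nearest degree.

145°

Leg 1 (282°, 35 km): east 35 sin 282° = -34.24, north 35 cos 282° = 7.28
Leg 2 (015°, 22 km): east 22 sin 15° = 5.69, north 22 cos 15° = 21.25
Leg 3 (046°, 7 km): east 7 sin 46° = 5.04, north 7 cos 46° = 4.86
Net displacement: -23.51 east, 33.39 north. Direction back to start is (23.51, -33.39): bearing = atan2(23.51, -33.39) mod 360° = 144.86° ≈ 145°.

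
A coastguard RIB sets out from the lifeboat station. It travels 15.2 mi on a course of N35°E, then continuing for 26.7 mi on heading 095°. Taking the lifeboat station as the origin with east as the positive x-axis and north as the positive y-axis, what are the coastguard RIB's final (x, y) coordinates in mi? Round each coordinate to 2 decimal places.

Leg 1 (N35°E, 15.2 mi): east 15.2 sin 35° = 8.72, north 15.2 cos 35° = 12.45
Leg 2 (095°, 26.7 mi): east 26.7 sin 95° = 26.60, north 26.7 cos 95° = -2.33
Summing: 35.32 mi east, 10.12 mi north → (35.32, 10.12).

(35.32, 10.12)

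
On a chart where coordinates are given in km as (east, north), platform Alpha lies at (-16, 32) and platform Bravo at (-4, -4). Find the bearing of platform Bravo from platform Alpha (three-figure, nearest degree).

162°

Δeast = -4 − -16 = 12.00; Δnorth = -4 − 32 = -36.00.
Bearing = atan2(Δeast, Δnorth) mod 360° = 161.57° ≈ 162°.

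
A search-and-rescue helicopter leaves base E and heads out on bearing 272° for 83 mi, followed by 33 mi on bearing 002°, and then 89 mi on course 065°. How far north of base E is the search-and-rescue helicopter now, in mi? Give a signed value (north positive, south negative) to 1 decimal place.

Leg 1 (272°, 83 mi): east 83 sin 272° = -82.95, north 83 cos 272° = 2.90
Leg 2 (002°, 33 mi): east 33 sin 2° = 1.15, north 33 cos 2° = 32.98
Leg 3 (065°, 89 mi): east 89 sin 65° = 80.66, north 89 cos 65° = 37.61
Net north component: 73.49 mi.

73.5 mi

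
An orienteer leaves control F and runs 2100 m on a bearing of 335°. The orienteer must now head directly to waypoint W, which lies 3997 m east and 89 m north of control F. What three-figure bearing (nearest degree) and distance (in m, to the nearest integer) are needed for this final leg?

110°, 5211 m

Leg 1 (335°, 2100 m): east 2100 sin 335° = -887.50, north 2100 cos 335° = 1903.25
Current position: (-887.50, 1903.25). Target: (3997, 89). Remaining: Δeast = 4884.50, Δnorth = -1814.25.
Bearing = atan2(4884.50, -1814.25) mod 360° = 110.38°; distance = √((4884.50)² + (-1814.25)²) = 5210.548 m.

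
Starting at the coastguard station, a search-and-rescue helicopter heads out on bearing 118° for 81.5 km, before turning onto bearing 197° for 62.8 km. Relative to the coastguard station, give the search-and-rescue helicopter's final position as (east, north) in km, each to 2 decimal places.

(53.60, -98.32)

Leg 1 (118°, 81.5 km): east 81.5 sin 118° = 71.96, north 81.5 cos 118° = -38.26
Leg 2 (197°, 62.8 km): east 62.8 sin 197° = -18.36, north 62.8 cos 197° = -60.06
Summing: 53.60 km east, -98.32 km north → (53.60, -98.32).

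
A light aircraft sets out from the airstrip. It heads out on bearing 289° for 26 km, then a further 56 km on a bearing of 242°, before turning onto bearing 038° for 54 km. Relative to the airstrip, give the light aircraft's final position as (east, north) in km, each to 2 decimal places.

Leg 1 (289°, 26 km): east 26 sin 289° = -24.58, north 26 cos 289° = 8.46
Leg 2 (242°, 56 km): east 56 sin 242° = -49.45, north 56 cos 242° = -26.29
Leg 3 (038°, 54 km): east 54 sin 38° = 33.25, north 54 cos 38° = 42.55
Summing: -40.78 km east, 24.73 km north → (-40.78, 24.73).

(-40.78, 24.73)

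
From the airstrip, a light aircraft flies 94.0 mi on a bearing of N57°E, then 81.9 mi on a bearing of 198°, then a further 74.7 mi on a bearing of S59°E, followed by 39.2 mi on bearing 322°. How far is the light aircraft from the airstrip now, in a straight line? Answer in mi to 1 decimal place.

99.5 mi

Leg 1 (N57°E, 94.0 mi): east 94.0 sin 57° = 78.84, north 94.0 cos 57° = 51.20
Leg 2 (198°, 81.9 mi): east 81.9 sin 198° = -25.31, north 81.9 cos 198° = -77.89
Leg 3 (S59°E, 74.7 mi): east 74.7 sin 121° = 64.03, north 74.7 cos 121° = -38.47
Leg 4 (322°, 39.2 mi): east 39.2 sin 322° = -24.13, north 39.2 cos 322° = 30.89
Net: 93.42 east, -34.28 north. Distance = √((93.42)² + (-34.28)²) = 99.513 mi.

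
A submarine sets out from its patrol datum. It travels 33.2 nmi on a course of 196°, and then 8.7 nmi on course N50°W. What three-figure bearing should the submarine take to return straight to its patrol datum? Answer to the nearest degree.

031°

Leg 1 (196°, 33.2 nmi): east 33.2 sin 196° = -9.15, north 33.2 cos 196° = -31.91
Leg 2 (N50°W, 8.7 nmi): east 8.7 sin 310° = -6.66, north 8.7 cos 310° = 5.59
Net displacement: -15.82 east, -26.32 north. Direction back to start is (15.82, 26.32): bearing = atan2(15.82, 26.32) mod 360° = 31.00° ≈ 031°.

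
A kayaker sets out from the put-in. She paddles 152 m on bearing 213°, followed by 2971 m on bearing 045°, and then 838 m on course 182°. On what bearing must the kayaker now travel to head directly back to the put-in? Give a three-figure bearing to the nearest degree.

Leg 1 (213°, 152 m): east 152 sin 213° = -82.79, north 152 cos 213° = -127.48
Leg 2 (045°, 2971 m): east 2971 sin 45° = 2100.81, north 2971 cos 45° = 2100.81
Leg 3 (182°, 838 m): east 838 sin 182° = -29.25, north 838 cos 182° = -837.49
Net displacement: 1988.78 east, 1135.85 north. Direction back to start is (-1988.78, -1135.85): bearing = atan2(-1988.78, -1135.85) mod 360° = 240.27° ≈ 240°.

240°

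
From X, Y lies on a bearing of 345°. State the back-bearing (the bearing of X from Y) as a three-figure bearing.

165°

Back-bearing = 345° − 180° = 165°.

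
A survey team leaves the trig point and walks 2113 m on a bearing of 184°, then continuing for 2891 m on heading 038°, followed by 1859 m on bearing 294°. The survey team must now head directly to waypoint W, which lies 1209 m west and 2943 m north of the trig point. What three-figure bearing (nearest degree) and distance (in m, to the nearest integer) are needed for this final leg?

330°, 2318 m

Leg 1 (184°, 2113 m): east 2113 sin 184° = -147.40, north 2113 cos 184° = -2107.85
Leg 2 (038°, 2891 m): east 2891 sin 38° = 1779.88, north 2891 cos 38° = 2278.14
Leg 3 (294°, 1859 m): east 1859 sin 294° = -1698.28, north 1859 cos 294° = 756.12
Current position: (-65.80, 926.41). Target: (-1209, 2943). Remaining: Δeast = -1143.20, Δnorth = 2016.59.
Bearing = atan2(-1143.20, 2016.59) mod 360° = 330.45°; distance = √((-1143.20)² + (2016.59)²) = 2318.091 m.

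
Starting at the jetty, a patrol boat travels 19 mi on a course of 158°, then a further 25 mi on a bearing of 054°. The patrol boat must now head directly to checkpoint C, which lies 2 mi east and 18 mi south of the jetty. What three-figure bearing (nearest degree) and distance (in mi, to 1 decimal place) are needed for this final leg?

Leg 1 (158°, 19 mi): east 19 sin 158° = 7.12, north 19 cos 158° = -17.62
Leg 2 (054°, 25 mi): east 25 sin 54° = 20.23, north 25 cos 54° = 14.69
Current position: (27.34, -2.92). Target: (2, -18). Remaining: Δeast = -25.34, Δnorth = -15.08.
Bearing = atan2(-25.34, -15.08) mod 360° = 239.25°; distance = √((-25.34)² + (-15.08)²) = 29.489 mi.

239°, 29.5 mi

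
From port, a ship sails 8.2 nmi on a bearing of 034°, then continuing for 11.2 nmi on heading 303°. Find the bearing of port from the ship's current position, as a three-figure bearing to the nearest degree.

Leg 1 (034°, 8.2 nmi): east 8.2 sin 34° = 4.59, north 8.2 cos 34° = 6.80
Leg 2 (303°, 11.2 nmi): east 11.2 sin 303° = -9.39, north 11.2 cos 303° = 6.10
Net displacement: -4.81 east, 12.90 north. Direction back to start is (4.81, -12.90): bearing = atan2(4.81, -12.90) mod 360° = 159.56° ≈ 160°.

160°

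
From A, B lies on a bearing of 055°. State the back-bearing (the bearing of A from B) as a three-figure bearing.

Back-bearing = 055° + 180° = 235°.

235°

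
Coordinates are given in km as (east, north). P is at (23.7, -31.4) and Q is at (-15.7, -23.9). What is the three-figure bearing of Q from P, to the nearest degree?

Δeast = -15.7 − 23.7 = -39.40; Δnorth = -23.9 − -31.4 = 7.50.
Bearing = atan2(Δeast, Δnorth) mod 360° = 280.78° ≈ 281°.

281°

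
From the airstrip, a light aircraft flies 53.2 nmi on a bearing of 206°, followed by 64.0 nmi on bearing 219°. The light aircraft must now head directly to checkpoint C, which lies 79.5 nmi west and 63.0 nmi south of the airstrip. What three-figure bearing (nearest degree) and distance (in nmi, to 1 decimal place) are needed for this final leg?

335°, 38.0 nmi

Leg 1 (206°, 53.2 nmi): east 53.2 sin 206° = -23.32, north 53.2 cos 206° = -47.82
Leg 2 (219°, 64.0 nmi): east 64.0 sin 219° = -40.28, north 64.0 cos 219° = -49.74
Current position: (-63.60, -97.55). Target: (-79.5, -63.0). Remaining: Δeast = -15.90, Δnorth = 34.55.
Bearing = atan2(-15.90, 34.55) mod 360° = 335.29°; distance = √((-15.90)² + (34.55)²) = 38.037 nmi.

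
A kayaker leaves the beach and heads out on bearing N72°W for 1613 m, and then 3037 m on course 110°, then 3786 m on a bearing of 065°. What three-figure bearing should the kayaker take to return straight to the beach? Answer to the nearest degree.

Leg 1 (N72°W, 1613 m): east 1613 sin 288° = -1534.05, north 1613 cos 288° = 498.44
Leg 2 (110°, 3037 m): east 3037 sin 110° = 2853.85, north 3037 cos 110° = -1038.72
Leg 3 (065°, 3786 m): east 3786 sin 65° = 3431.28, north 3786 cos 65° = 1600.03
Net displacement: 4751.07 east, 1059.76 north. Direction back to start is (-4751.07, -1059.76): bearing = atan2(-4751.07, -1059.76) mod 360° = 257.43° ≈ 257°.

257°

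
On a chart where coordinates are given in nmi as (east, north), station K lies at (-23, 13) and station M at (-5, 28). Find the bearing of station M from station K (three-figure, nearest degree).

050°

Δeast = -5 − -23 = 18.00; Δnorth = 28 − 13 = 15.00.
Bearing = atan2(Δeast, Δnorth) mod 360° = 50.19° ≈ 050°.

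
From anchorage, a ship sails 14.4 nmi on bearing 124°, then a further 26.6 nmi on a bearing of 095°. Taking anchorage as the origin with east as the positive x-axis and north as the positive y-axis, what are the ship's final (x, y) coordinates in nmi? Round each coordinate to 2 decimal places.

Leg 1 (124°, 14.4 nmi): east 14.4 sin 124° = 11.94, north 14.4 cos 124° = -8.05
Leg 2 (095°, 26.6 nmi): east 26.6 sin 95° = 26.50, north 26.6 cos 95° = -2.32
Summing: 38.44 nmi east, -10.37 nmi north → (38.44, -10.37).

(38.44, -10.37)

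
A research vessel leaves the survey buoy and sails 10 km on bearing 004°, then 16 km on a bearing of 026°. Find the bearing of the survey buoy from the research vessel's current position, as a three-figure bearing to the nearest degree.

Leg 1 (004°, 10 km): east 10 sin 4° = 0.70, north 10 cos 4° = 9.98
Leg 2 (026°, 16 km): east 16 sin 26° = 7.01, north 16 cos 26° = 14.38
Net displacement: 7.71 east, 24.36 north. Direction back to start is (-7.71, -24.36): bearing = atan2(-7.71, -24.36) mod 360° = 197.57° ≈ 198°.

198°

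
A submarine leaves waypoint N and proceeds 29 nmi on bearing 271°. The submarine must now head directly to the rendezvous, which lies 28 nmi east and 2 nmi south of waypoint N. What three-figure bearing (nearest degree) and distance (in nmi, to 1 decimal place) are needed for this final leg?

Leg 1 (271°, 29 nmi): east 29 sin 271° = -29.00, north 29 cos 271° = 0.51
Current position: (-29.00, 0.51). Target: (28, -2). Remaining: Δeast = 57.00, Δnorth = -2.51.
Bearing = atan2(57.00, -2.51) mod 360° = 92.52°; distance = √((57.00)² + (-2.51)²) = 57.051 nmi.

093°, 57.1 nmi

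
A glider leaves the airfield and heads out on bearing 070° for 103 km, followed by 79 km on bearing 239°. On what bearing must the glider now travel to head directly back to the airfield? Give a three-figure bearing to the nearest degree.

Leg 1 (070°, 103 km): east 103 sin 70° = 96.79, north 103 cos 70° = 35.23
Leg 2 (239°, 79 km): east 79 sin 239° = -67.72, north 79 cos 239° = -40.69
Net displacement: 29.07 east, -5.46 north. Direction back to start is (-29.07, 5.46): bearing = atan2(-29.07, 5.46) mod 360° = 280.64° ≈ 281°.

281°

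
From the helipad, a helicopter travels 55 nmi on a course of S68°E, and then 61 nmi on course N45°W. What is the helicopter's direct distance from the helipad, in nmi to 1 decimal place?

Leg 1 (S68°E, 55 nmi): east 55 sin 112° = 51.00, north 55 cos 112° = -20.60
Leg 2 (N45°W, 61 nmi): east 61 sin 315° = -43.13, north 61 cos 315° = 43.13
Net: 7.86 east, 22.53 north. Distance = √((7.86)² + (22.53)²) = 23.862 nmi.

23.9 nmi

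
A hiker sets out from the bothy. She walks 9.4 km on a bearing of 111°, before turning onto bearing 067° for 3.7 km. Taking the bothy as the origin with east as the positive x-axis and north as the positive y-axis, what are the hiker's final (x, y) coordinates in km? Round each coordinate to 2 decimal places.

Leg 1 (111°, 9.4 km): east 9.4 sin 111° = 8.78, north 9.4 cos 111° = -3.37
Leg 2 (067°, 3.7 km): east 3.7 sin 67° = 3.41, north 3.7 cos 67° = 1.45
Summing: 12.18 km east, -1.92 km north → (12.18, -1.92).

(12.18, -1.92)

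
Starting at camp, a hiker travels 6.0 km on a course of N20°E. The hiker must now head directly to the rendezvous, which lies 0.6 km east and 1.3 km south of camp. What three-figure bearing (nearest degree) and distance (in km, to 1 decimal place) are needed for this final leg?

192°, 7.1 km

Leg 1 (N20°E, 6.0 km): east 6.0 sin 20° = 2.05, north 6.0 cos 20° = 5.64
Current position: (2.05, 5.64). Target: (0.6, -1.3). Remaining: Δeast = -1.45, Δnorth = -6.94.
Bearing = atan2(-1.45, -6.94) mod 360° = 191.82°; distance = √((-1.45)² + (-6.94)²) = 7.088 km.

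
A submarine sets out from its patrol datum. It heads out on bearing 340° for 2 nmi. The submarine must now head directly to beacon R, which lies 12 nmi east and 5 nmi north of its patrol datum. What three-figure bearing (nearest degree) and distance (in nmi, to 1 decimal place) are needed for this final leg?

Leg 1 (340°, 2 nmi): east 2 sin 340° = -0.68, north 2 cos 340° = 1.88
Current position: (-0.68, 1.88). Target: (12, 5). Remaining: Δeast = 12.68, Δnorth = 3.12.
Bearing = atan2(12.68, 3.12) mod 360° = 76.18°; distance = √((12.68)² + (3.12)²) = 13.062 nmi.

076°, 13.1 nmi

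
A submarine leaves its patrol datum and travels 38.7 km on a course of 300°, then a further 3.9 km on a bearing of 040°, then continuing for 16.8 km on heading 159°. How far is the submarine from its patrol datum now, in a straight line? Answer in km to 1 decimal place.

Leg 1 (300°, 38.7 km): east 38.7 sin 300° = -33.52, north 38.7 cos 300° = 19.35
Leg 2 (040°, 3.9 km): east 3.9 sin 40° = 2.51, north 3.9 cos 40° = 2.99
Leg 3 (159°, 16.8 km): east 16.8 sin 159° = 6.02, north 16.8 cos 159° = -15.68
Net: -24.99 east, 6.65 north. Distance = √((-24.99)² + (6.65)²) = 25.858 km.

25.9 km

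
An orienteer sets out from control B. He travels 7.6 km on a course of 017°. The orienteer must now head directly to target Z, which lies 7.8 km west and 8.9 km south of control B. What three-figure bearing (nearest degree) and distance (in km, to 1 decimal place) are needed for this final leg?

212°, 19.0 km

Leg 1 (017°, 7.6 km): east 7.6 sin 17° = 2.22, north 7.6 cos 17° = 7.27
Current position: (2.22, 7.27). Target: (-7.8, -8.9). Remaining: Δeast = -10.02, Δnorth = -16.17.
Bearing = atan2(-10.02, -16.17) mod 360° = 211.79°; distance = √((-10.02)² + (-16.17)²) = 19.022 km.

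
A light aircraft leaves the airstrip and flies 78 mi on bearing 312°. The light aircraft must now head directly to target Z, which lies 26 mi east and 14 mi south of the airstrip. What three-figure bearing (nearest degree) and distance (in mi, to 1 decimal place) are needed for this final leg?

Leg 1 (312°, 78 mi): east 78 sin 312° = -57.97, north 78 cos 312° = 52.19
Current position: (-57.97, 52.19). Target: (26, -14). Remaining: Δeast = 83.97, Δnorth = -66.19.
Bearing = atan2(83.97, -66.19) mod 360° = 128.25°; distance = √((83.97)² + (-66.19)²) = 106.919 mi.

128°, 106.9 mi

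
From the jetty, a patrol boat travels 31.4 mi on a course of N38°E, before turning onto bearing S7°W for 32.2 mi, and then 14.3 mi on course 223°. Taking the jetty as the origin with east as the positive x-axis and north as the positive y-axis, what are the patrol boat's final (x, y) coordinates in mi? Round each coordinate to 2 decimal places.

(5.66, -17.67)

Leg 1 (N38°E, 31.4 mi): east 31.4 sin 38° = 19.33, north 31.4 cos 38° = 24.74
Leg 2 (S7°W, 32.2 mi): east 32.2 sin 187° = -3.92, north 32.2 cos 187° = -31.96
Leg 3 (223°, 14.3 mi): east 14.3 sin 223° = -9.75, north 14.3 cos 223° = -10.46
Summing: 5.66 mi east, -17.67 mi north → (5.66, -17.67).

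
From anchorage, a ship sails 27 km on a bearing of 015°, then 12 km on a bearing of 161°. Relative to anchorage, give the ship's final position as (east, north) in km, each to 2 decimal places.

Leg 1 (015°, 27 km): east 27 sin 15° = 6.99, north 27 cos 15° = 26.08
Leg 2 (161°, 12 km): east 12 sin 161° = 3.91, north 12 cos 161° = -11.35
Summing: 10.89 km east, 14.73 km north → (10.89, 14.73).

(10.89, 14.73)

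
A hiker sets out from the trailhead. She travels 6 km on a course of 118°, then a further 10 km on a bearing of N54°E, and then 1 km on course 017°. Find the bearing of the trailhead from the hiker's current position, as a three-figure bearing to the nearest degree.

254°

Leg 1 (118°, 6 km): east 6 sin 118° = 5.30, north 6 cos 118° = -2.82
Leg 2 (N54°E, 10 km): east 10 sin 54° = 8.09, north 10 cos 54° = 5.88
Leg 3 (017°, 1 km): east 1 sin 17° = 0.29, north 1 cos 17° = 0.96
Net displacement: 13.68 east, 4.02 north. Direction back to start is (-13.68, -4.02): bearing = atan2(-13.68, -4.02) mod 360° = 253.63° ≈ 254°.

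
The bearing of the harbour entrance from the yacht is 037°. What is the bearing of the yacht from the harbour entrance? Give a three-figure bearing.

Back-bearing = 037° + 180° = 217°.

217°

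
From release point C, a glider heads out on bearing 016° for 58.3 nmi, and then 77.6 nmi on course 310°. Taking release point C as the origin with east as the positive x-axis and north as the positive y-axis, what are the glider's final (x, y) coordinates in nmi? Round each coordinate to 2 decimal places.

(-43.38, 105.92)

Leg 1 (016°, 58.3 nmi): east 58.3 sin 16° = 16.07, north 58.3 cos 16° = 56.04
Leg 2 (310°, 77.6 nmi): east 77.6 sin 310° = -59.45, north 77.6 cos 310° = 49.88
Summing: -43.38 nmi east, 105.92 nmi north → (-43.38, 105.92).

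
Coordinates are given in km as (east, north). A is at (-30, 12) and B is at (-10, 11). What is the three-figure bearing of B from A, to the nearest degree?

Δeast = -10 − -30 = 20.00; Δnorth = 11 − 12 = -1.00.
Bearing = atan2(Δeast, Δnorth) mod 360° = 92.86° ≈ 093°.

093°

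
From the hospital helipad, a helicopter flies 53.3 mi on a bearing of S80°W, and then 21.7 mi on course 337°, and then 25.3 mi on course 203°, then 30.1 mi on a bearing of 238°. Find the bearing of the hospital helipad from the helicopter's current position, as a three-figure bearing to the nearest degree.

074°

Leg 1 (S80°W, 53.3 mi): east 53.3 sin 260° = -52.49, north 53.3 cos 260° = -9.26
Leg 2 (337°, 21.7 mi): east 21.7 sin 337° = -8.48, north 21.7 cos 337° = 19.97
Leg 3 (203°, 25.3 mi): east 25.3 sin 203° = -9.89, north 25.3 cos 203° = -23.29
Leg 4 (238°, 30.1 mi): east 30.1 sin 238° = -25.53, north 30.1 cos 238° = -15.95
Net displacement: -96.38 east, -28.52 north. Direction back to start is (96.38, 28.52): bearing = atan2(96.38, 28.52) mod 360° = 73.52° ≈ 074°.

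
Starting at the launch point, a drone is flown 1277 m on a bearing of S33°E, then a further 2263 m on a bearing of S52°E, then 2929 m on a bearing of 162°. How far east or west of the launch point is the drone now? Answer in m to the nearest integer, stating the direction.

Leg 1 (S33°E, 1277 m): east 1277 sin 147° = 695.50, north 1277 cos 147° = -1070.98
Leg 2 (S52°E, 2263 m): east 2263 sin 128° = 1783.27, north 2263 cos 128° = -1393.24
Leg 3 (162°, 2929 m): east 2929 sin 162° = 905.11, north 2929 cos 162° = -2785.64
Net east component: 3383.88 m.

3384 m east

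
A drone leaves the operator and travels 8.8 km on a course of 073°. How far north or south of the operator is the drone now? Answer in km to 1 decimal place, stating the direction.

Leg 1 (073°, 8.8 km): east 8.8 sin 73° = 8.42, north 8.8 cos 73° = 2.57
Net north component: 2.57 km.

2.6 km north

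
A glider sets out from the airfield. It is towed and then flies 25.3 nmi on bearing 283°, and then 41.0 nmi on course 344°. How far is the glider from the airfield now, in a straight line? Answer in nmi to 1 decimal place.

Leg 1 (283°, 25.3 nmi): east 25.3 sin 283° = -24.65, north 25.3 cos 283° = 5.69
Leg 2 (344°, 41.0 nmi): east 41.0 sin 344° = -11.30, north 41.0 cos 344° = 39.41
Net: -35.95 east, 45.10 north. Distance = √((-35.95)² + (45.10)²) = 57.679 nmi.

57.7 nmi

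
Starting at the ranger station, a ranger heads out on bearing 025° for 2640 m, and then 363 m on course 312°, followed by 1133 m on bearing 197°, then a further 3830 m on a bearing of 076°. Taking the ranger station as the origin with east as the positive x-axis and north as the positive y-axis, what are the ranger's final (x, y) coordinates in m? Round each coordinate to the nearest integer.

Leg 1 (025°, 2640 m): east 2640 sin 25° = 1115.71, north 2640 cos 25° = 2392.65
Leg 2 (312°, 363 m): east 363 sin 312° = -269.76, north 363 cos 312° = 242.89
Leg 3 (197°, 1133 m): east 1133 sin 197° = -331.26, north 1133 cos 197° = -1083.49
Leg 4 (076°, 3830 m): east 3830 sin 76° = 3716.23, north 3830 cos 76° = 926.56
Summing: 4230.93 m east, 2478.61 m north → (4231, 2479).

(4231, 2479)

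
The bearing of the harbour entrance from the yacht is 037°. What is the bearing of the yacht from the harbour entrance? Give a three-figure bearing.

Back-bearing = 037° + 180° = 217°.

217°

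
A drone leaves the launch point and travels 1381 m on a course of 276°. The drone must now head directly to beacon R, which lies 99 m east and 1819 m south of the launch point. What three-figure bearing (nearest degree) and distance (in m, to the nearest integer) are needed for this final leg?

143°, 2454 m

Leg 1 (276°, 1381 m): east 1381 sin 276° = -1373.43, north 1381 cos 276° = 144.35
Current position: (-1373.43, 144.35). Target: (99, -1819). Remaining: Δeast = 1472.43, Δnorth = -1963.35.
Bearing = atan2(1472.43, -1963.35) mod 360° = 143.13°; distance = √((1472.43)² + (-1963.35)²) = 2454.144 m.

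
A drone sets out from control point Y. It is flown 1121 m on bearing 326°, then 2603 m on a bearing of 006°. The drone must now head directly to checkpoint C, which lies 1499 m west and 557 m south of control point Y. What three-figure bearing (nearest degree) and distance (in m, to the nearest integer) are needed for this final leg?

196°, 4233 m

Leg 1 (326°, 1121 m): east 1121 sin 326° = -626.86, north 1121 cos 326° = 929.35
Leg 2 (006°, 2603 m): east 2603 sin 6° = 272.09, north 2603 cos 6° = 2588.74
Current position: (-354.77, 3518.09). Target: (-1499, -557). Remaining: Δeast = -1144.23, Δnorth = -4075.09.
Bearing = atan2(-1144.23, -4075.09) mod 360° = 195.68°; distance = √((-1144.23)² + (-4075.09)²) = 4232.687 m.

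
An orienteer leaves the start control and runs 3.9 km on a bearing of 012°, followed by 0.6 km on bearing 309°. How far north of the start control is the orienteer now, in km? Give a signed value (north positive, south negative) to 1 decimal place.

Leg 1 (012°, 3.9 km): east 3.9 sin 12° = 0.81, north 3.9 cos 12° = 3.81
Leg 2 (309°, 0.6 km): east 0.6 sin 309° = -0.47, north 0.6 cos 309° = 0.38
Net north component: 4.19 km.

4.2 km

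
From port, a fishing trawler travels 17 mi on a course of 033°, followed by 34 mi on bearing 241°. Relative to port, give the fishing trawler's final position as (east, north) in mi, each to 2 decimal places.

Leg 1 (033°, 17 mi): east 17 sin 33° = 9.26, north 17 cos 33° = 14.26
Leg 2 (241°, 34 mi): east 34 sin 241° = -29.74, north 34 cos 241° = -16.48
Summing: -20.48 mi east, -2.23 mi north → (-20.48, -2.23).

(-20.48, -2.23)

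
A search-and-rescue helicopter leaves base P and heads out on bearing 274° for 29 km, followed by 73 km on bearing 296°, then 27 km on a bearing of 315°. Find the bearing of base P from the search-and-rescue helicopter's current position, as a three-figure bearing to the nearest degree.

115°

Leg 1 (274°, 29 km): east 29 sin 274° = -28.93, north 29 cos 274° = 2.02
Leg 2 (296°, 73 km): east 73 sin 296° = -65.61, north 73 cos 296° = 32.00
Leg 3 (315°, 27 km): east 27 sin 315° = -19.09, north 27 cos 315° = 19.09
Net displacement: -113.63 east, 53.12 north. Direction back to start is (113.63, -53.12): bearing = atan2(113.63, -53.12) mod 360° = 115.05° ≈ 115°.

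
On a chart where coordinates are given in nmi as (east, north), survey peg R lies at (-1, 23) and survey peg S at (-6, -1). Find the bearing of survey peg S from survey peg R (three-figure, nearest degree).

Δeast = -6 − -1 = -5.00; Δnorth = -1 − 23 = -24.00.
Bearing = atan2(Δeast, Δnorth) mod 360° = 191.77° ≈ 192°.

192°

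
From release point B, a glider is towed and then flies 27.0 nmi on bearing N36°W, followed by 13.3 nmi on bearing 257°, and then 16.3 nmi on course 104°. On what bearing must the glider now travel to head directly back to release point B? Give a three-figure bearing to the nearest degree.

139°

Leg 1 (N36°W, 27.0 nmi): east 27.0 sin 324° = -15.87, north 27.0 cos 324° = 21.84
Leg 2 (257°, 13.3 nmi): east 13.3 sin 257° = -12.96, north 13.3 cos 257° = -2.99
Leg 3 (104°, 16.3 nmi): east 16.3 sin 104° = 15.82, north 16.3 cos 104° = -3.94
Net displacement: -13.01 east, 14.91 north. Direction back to start is (13.01, -14.91): bearing = atan2(13.01, -14.91) mod 360° = 138.88° ≈ 139°.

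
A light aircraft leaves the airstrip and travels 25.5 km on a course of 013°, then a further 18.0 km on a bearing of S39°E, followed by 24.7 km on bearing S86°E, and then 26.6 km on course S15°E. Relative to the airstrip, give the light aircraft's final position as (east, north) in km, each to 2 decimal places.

(48.59, -16.56)

Leg 1 (013°, 25.5 km): east 25.5 sin 13° = 5.74, north 25.5 cos 13° = 24.85
Leg 2 (S39°E, 18.0 km): east 18.0 sin 141° = 11.33, north 18.0 cos 141° = -13.99
Leg 3 (S86°E, 24.7 km): east 24.7 sin 94° = 24.64, north 24.7 cos 94° = -1.72
Leg 4 (S15°E, 26.6 km): east 26.6 sin 165° = 6.88, north 26.6 cos 165° = -25.69
Summing: 48.59 km east, -16.56 km north → (48.59, -16.56).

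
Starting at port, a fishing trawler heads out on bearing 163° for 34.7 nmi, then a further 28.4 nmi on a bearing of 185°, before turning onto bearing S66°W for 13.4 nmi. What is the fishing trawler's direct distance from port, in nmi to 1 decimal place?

Leg 1 (163°, 34.7 nmi): east 34.7 sin 163° = 10.15, north 34.7 cos 163° = -33.18
Leg 2 (185°, 28.4 nmi): east 28.4 sin 185° = -2.48, north 28.4 cos 185° = -28.29
Leg 3 (S66°W, 13.4 nmi): east 13.4 sin 246° = -12.24, north 13.4 cos 246° = -5.45
Net: -4.57 east, -66.93 north. Distance = √((-4.57)² + (-66.93)²) = 67.082 nmi.

67.1 nmi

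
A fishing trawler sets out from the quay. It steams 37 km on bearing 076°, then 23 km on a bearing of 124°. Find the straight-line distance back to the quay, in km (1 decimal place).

Leg 1 (076°, 37 km): east 37 sin 76° = 35.90, north 37 cos 76° = 8.95
Leg 2 (124°, 23 km): east 23 sin 124° = 19.07, north 23 cos 124° = -12.86
Net: 54.97 east, -3.91 north. Distance = √((54.97)² + (-3.91)²) = 55.108 km.

55.1 km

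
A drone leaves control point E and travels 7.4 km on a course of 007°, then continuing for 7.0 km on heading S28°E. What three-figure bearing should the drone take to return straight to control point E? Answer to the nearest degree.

254°

Leg 1 (007°, 7.4 km): east 7.4 sin 7° = 0.90, north 7.4 cos 7° = 7.34
Leg 2 (S28°E, 7.0 km): east 7.0 sin 152° = 3.29, north 7.0 cos 152° = -6.18
Net displacement: 4.19 east, 1.16 north. Direction back to start is (-4.19, -1.16): bearing = atan2(-4.19, -1.16) mod 360° = 254.47° ≈ 254°.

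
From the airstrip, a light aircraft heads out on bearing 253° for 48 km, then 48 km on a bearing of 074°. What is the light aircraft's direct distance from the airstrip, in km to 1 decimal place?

Leg 1 (253°, 48 km): east 48 sin 253° = -45.90, north 48 cos 253° = -14.03
Leg 2 (074°, 48 km): east 48 sin 74° = 46.14, north 48 cos 74° = 13.23
Net: 0.24 east, -0.80 north. Distance = √((0.24)² + (-0.80)²) = 0.838 km.

0.8 km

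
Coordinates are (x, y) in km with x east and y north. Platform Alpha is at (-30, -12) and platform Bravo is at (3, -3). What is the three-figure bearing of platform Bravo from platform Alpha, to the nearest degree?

Δeast = 3 − -30 = 33.00; Δnorth = -3 − -12 = 9.00.
Bearing = atan2(Δeast, Δnorth) mod 360° = 74.74° ≈ 075°.

075°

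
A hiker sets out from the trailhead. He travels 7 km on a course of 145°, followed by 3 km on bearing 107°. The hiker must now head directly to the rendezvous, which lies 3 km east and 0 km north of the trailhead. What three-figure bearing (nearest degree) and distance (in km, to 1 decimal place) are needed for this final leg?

330°, 7.7 km

Leg 1 (145°, 7 km): east 7 sin 145° = 4.02, north 7 cos 145° = -5.73
Leg 2 (107°, 3 km): east 3 sin 107° = 2.87, north 3 cos 107° = -0.88
Current position: (6.88, -6.61). Target: (3, 0). Remaining: Δeast = -3.88, Δnorth = 6.61.
Bearing = atan2(-3.88, 6.61) mod 360° = 329.57°; distance = √((-3.88)² + (6.61)²) = 7.668 km.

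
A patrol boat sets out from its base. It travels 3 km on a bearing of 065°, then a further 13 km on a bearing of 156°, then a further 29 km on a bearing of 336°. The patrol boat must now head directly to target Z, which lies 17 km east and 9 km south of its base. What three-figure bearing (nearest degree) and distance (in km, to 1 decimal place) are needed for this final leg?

Leg 1 (065°, 3 km): east 3 sin 65° = 2.72, north 3 cos 65° = 1.27
Leg 2 (156°, 13 km): east 13 sin 156° = 5.29, north 13 cos 156° = -11.88
Leg 3 (336°, 29 km): east 29 sin 336° = -11.80, north 29 cos 336° = 26.49
Current position: (-3.79, 15.88). Target: (17, -9). Remaining: Δeast = 20.79, Δnorth = -24.88.
Bearing = atan2(20.79, -24.88) mod 360° = 140.12°; distance = √((20.79)² + (-24.88)²) = 32.426 km.

140°, 32.4 km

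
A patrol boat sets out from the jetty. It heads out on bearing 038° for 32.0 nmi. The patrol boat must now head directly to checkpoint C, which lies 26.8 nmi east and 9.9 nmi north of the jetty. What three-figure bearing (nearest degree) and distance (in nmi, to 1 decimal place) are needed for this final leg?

Leg 1 (038°, 32.0 nmi): east 32.0 sin 38° = 19.70, north 32.0 cos 38° = 25.22
Current position: (19.70, 25.22). Target: (26.8, 9.9). Remaining: Δeast = 7.10, Δnorth = -15.32.
Bearing = atan2(7.10, -15.32) mod 360° = 155.13°; distance = √((7.10)² + (-15.32)²) = 16.881 nmi.

155°, 16.9 nmi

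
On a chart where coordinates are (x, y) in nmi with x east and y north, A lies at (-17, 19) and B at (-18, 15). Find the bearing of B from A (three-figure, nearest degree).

194°

Δeast = -18 − -17 = -1.00; Δnorth = 15 − 19 = -4.00.
Bearing = atan2(Δeast, Δnorth) mod 360° = 194.04° ≈ 194°.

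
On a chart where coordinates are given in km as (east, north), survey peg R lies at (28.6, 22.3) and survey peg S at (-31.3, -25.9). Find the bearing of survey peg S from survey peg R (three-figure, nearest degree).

231°

Δeast = -31.3 − 28.6 = -59.90; Δnorth = -25.9 − 22.3 = -48.20.
Bearing = atan2(Δeast, Δnorth) mod 360° = 231.18° ≈ 231°.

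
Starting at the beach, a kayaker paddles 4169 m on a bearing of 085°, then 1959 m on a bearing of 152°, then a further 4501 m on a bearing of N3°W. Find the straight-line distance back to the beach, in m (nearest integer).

5761 m

Leg 1 (085°, 4169 m): east 4169 sin 85° = 4153.14, north 4169 cos 85° = 363.35
Leg 2 (152°, 1959 m): east 1959 sin 152° = 919.69, north 1959 cos 152° = -1729.69
Leg 3 (N3°W, 4501 m): east 4501 sin 357° = -235.56, north 4501 cos 357° = 4494.83
Net: 4837.27 east, 3128.49 north. Distance = √((4837.27)² + (3128.49)²) = 5760.781 m.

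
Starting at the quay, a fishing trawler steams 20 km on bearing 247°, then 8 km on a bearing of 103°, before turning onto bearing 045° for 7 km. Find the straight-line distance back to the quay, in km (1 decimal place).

7.3 km

Leg 1 (247°, 20 km): east 20 sin 247° = -18.41, north 20 cos 247° = -7.81
Leg 2 (103°, 8 km): east 8 sin 103° = 7.79, north 8 cos 103° = -1.80
Leg 3 (045°, 7 km): east 7 sin 45° = 4.95, north 7 cos 45° = 4.95
Net: -5.67 east, -4.66 north. Distance = √((-5.67)² + (-4.66)²) = 7.339 km.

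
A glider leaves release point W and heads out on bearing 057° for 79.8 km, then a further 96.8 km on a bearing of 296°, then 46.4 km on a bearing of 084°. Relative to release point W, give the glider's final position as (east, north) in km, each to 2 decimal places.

Leg 1 (057°, 79.8 km): east 79.8 sin 57° = 66.93, north 79.8 cos 57° = 43.46
Leg 2 (296°, 96.8 km): east 96.8 sin 296° = -87.00, north 96.8 cos 296° = 42.43
Leg 3 (084°, 46.4 km): east 46.4 sin 84° = 46.15, north 46.4 cos 84° = 4.85
Summing: 26.07 km east, 90.75 km north → (26.07, 90.75).

(26.07, 90.75)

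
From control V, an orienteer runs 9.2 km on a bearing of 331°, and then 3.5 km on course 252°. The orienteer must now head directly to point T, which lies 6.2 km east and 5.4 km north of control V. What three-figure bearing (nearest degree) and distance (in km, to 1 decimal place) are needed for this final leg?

096°, 14.1 km

Leg 1 (331°, 9.2 km): east 9.2 sin 331° = -4.46, north 9.2 cos 331° = 8.05
Leg 2 (252°, 3.5 km): east 3.5 sin 252° = -3.33, north 3.5 cos 252° = -1.08
Current position: (-7.79, 6.96). Target: (6.2, 5.4). Remaining: Δeast = 13.99, Δnorth = -1.56.
Bearing = atan2(13.99, -1.56) mod 360° = 96.38°; distance = √((13.99)² + (-1.56)²) = 14.076 km.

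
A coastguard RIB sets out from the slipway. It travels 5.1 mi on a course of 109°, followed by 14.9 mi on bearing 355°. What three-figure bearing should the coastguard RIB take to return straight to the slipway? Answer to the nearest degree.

195°

Leg 1 (109°, 5.1 mi): east 5.1 sin 109° = 4.82, north 5.1 cos 109° = -1.66
Leg 2 (355°, 14.9 mi): east 14.9 sin 355° = -1.30, north 14.9 cos 355° = 14.84
Net displacement: 3.52 east, 13.18 north. Direction back to start is (-3.52, -13.18): bearing = atan2(-3.52, -13.18) mod 360° = 194.96° ≈ 195°.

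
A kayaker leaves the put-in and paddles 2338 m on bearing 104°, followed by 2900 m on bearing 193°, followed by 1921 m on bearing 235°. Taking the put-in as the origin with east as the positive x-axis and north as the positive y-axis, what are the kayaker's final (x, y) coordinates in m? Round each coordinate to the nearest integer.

(43, -4493)

Leg 1 (104°, 2338 m): east 2338 sin 104° = 2268.55, north 2338 cos 104° = -565.61
Leg 2 (193°, 2900 m): east 2900 sin 193° = -652.36, north 2900 cos 193° = -2825.67
Leg 3 (235°, 1921 m): east 1921 sin 235° = -1573.59, north 1921 cos 235° = -1101.84
Summing: 42.60 m east, -4493.13 m north → (43, -4493).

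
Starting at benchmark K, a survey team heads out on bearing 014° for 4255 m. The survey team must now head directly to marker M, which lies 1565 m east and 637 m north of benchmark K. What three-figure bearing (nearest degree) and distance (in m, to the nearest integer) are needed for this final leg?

Leg 1 (014°, 4255 m): east 4255 sin 14° = 1029.38, north 4255 cos 14° = 4128.61
Current position: (1029.38, 4128.61). Target: (1565, 637). Remaining: Δeast = 535.62, Δnorth = -3491.61.
Bearing = atan2(535.62, -3491.61) mod 360° = 171.28°; distance = √((535.62)² + (-3491.61)²) = 3532.452 m.

171°, 3532 m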